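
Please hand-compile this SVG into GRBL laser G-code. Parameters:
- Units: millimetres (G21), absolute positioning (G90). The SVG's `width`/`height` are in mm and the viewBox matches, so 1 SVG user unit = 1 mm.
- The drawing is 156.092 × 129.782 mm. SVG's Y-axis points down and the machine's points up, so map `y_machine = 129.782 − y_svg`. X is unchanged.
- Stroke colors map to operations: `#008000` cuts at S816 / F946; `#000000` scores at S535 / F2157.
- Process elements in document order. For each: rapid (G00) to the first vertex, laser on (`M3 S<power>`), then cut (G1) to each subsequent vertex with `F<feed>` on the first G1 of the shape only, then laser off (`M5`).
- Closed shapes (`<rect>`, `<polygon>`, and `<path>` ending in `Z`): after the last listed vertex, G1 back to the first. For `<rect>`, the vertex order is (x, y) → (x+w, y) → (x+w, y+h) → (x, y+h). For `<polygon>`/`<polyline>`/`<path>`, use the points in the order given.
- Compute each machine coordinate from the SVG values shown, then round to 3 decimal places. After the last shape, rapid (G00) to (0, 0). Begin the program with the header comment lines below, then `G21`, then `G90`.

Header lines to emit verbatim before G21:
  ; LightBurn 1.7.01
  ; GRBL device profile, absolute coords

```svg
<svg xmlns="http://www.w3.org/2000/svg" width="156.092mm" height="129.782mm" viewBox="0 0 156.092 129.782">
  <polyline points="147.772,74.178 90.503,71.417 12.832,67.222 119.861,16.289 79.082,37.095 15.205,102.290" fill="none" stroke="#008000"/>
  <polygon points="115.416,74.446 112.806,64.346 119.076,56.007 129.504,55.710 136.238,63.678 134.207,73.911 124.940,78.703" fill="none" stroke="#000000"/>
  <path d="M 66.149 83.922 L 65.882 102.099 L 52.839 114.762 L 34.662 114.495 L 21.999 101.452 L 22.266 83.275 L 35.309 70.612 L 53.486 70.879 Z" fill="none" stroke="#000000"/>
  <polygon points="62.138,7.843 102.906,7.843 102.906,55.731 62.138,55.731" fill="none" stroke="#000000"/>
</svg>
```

1 u = 1 mm; y_m = 129.782 − y.

[1] `<polyline>` open polyline, #008000→cut S816 F946: (147.772,55.604) → (90.503,58.365) → (12.832,62.560) → (119.861,113.493) → (79.082,92.687) → (15.205,27.492)

[2] `<polygon>` regular polygon, #000000→score S535 F2157: (115.416,55.336) → (112.806,65.436) → (119.076,73.775) → (129.504,74.072) → (136.238,66.104) → (134.207,55.871) → (124.940,51.079) → (115.416,55.336) (closed)

[3] `<path>` regular polygon, #000000→score S535 F2157: (66.149,45.860) → (65.882,27.683) → (52.839,15.020) → (34.662,15.287) → (21.999,28.330) → (22.266,46.507) → (35.309,59.170) → (53.486,58.903) → (66.149,45.860) (closed)

[4] `<polygon>` rectangle, #000000→score S535 F2157: (62.138,121.939) → (102.906,121.939) → (102.906,74.051) → (62.138,74.051) → (62.138,121.939) (closed)

; LightBurn 1.7.01
; GRBL device profile, absolute coords
G21
G90
G00 X147.772 Y55.604
M3 S816
G1 X90.503 Y58.365 F946
G1 X12.832 Y62.560
G1 X119.861 Y113.493
G1 X79.082 Y92.687
G1 X15.205 Y27.492
M5
G00 X115.416 Y55.336
M3 S535
G1 X112.806 Y65.436 F2157
G1 X119.076 Y73.775
G1 X129.504 Y74.072
G1 X136.238 Y66.104
G1 X134.207 Y55.871
G1 X124.940 Y51.079
G1 X115.416 Y55.336
M5
G00 X66.149 Y45.860
M3 S535
G1 X65.882 Y27.683 F2157
G1 X52.839 Y15.020
G1 X34.662 Y15.287
G1 X21.999 Y28.330
G1 X22.266 Y46.507
G1 X35.309 Y59.170
G1 X53.486 Y58.903
G1 X66.149 Y45.860
M5
G00 X62.138 Y121.939
M3 S535
G1 X102.906 Y121.939 F2157
G1 X102.906 Y74.051
G1 X62.138 Y74.051
G1 X62.138 Y121.939
M5
G00 X0.000 Y0.000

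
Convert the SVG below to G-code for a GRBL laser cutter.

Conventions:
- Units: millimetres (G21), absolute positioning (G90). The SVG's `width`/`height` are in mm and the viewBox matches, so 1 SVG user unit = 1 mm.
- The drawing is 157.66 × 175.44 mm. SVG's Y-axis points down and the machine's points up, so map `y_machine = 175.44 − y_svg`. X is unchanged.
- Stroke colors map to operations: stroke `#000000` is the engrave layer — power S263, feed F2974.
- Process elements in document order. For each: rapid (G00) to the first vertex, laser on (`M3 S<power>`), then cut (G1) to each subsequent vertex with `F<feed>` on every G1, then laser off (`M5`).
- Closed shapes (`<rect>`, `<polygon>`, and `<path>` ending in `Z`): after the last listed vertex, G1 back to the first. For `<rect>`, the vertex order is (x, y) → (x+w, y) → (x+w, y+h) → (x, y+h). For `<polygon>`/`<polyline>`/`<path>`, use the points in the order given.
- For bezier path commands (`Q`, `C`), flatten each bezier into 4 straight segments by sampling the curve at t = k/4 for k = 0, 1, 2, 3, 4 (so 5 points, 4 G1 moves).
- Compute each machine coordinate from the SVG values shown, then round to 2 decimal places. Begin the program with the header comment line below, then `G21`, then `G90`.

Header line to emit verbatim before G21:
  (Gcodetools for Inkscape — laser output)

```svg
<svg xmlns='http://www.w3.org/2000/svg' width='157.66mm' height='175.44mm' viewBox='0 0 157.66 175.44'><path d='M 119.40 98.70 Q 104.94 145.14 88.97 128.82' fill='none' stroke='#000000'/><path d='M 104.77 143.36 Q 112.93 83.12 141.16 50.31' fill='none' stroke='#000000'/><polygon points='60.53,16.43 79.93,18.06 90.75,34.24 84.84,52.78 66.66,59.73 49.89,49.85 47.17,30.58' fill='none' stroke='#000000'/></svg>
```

(Gcodetools for Inkscape — laser output)
G21
G90
G00 X119.40 Y76.74
M3 S263
G1 X112.08 Y57.44 F2974
G1 X104.56 Y45.99 F2974
G1 X96.86 Y42.38 F2974
G1 X88.97 Y46.62 F2974
M5
G00 X104.77 Y32.08
M3 S263
G1 X110.10 Y60.49 F2974
G1 X117.95 Y85.46 F2974
G1 X128.30 Y107.01 F2974
G1 X141.16 Y125.13 F2974
M5
G00 X60.53 Y159.01
M3 S263
G1 X79.93 Y157.38 F2974
G1 X90.75 Y141.20 F2974
G1 X84.84 Y122.66 F2974
G1 X66.66 Y115.71 F2974
G1 X49.89 Y125.59 F2974
G1 X47.17 Y144.86 F2974
G1 X60.53 Y159.01 F2974
M5

1 u = 1 mm; y_m = 175.44 − y.

[1] `<path>` quadratic bezier, #000000→engrave S263 F2974: (119.40,76.74) → (112.08,57.44) → (104.56,45.99) → (96.86,42.38) → (88.97,46.62)

[2] `<path>` quadratic bezier, #000000→engrave S263 F2974: (104.77,32.08) → (110.10,60.49) → (117.95,85.46) → (128.30,107.01) → (141.16,125.13)

[3] `<polygon>` regular polygon, #000000→engrave S263 F2974: (60.53,159.01) → (79.93,157.38) → (90.75,141.20) → (84.84,122.66) → (66.66,115.71) → (49.89,125.59) → (47.17,144.86) → (60.53,159.01) (closed)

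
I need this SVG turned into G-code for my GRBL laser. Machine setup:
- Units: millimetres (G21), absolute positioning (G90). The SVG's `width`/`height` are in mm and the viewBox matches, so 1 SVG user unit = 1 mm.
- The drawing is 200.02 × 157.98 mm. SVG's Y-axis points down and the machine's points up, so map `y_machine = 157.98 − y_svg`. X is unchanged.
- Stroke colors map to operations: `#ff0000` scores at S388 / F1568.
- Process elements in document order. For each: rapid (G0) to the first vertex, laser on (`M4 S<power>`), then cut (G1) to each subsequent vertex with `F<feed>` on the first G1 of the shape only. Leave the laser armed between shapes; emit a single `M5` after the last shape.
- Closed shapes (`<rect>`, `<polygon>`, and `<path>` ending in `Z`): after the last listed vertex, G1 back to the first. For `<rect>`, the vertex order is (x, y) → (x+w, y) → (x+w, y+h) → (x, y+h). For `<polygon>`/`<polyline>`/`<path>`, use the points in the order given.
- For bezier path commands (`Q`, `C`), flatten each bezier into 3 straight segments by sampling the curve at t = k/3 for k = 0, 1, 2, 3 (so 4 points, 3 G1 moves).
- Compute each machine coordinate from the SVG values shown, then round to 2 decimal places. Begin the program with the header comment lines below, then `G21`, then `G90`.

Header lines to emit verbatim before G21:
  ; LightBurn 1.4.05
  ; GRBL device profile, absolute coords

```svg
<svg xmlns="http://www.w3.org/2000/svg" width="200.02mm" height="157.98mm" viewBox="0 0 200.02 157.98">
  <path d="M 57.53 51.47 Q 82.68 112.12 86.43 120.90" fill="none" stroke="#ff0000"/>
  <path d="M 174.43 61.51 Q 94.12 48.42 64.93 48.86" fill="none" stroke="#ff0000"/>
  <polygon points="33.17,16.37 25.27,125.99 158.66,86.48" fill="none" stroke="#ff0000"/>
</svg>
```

; LightBurn 1.4.05
; GRBL device profile, absolute coords
G21
G90
G0 X57.53 Y106.51
M4 S388
G1 X71.92 Y71.84 F1568
G1 X81.55 Y48.70
G1 X86.43 Y37.08
G0 X174.43 Y96.47
M4 S388
G1 X126.57 Y103.69 F1568
G1 X90.07 Y107.91
G1 X64.93 Y109.12
G0 X33.17 Y141.61
M4 S388
G1 X25.27 Y31.99 F1568
G1 X158.66 Y71.50
G1 X33.17 Y141.61
M5

viewBox `0 0 200.02 157.98` with mm width/height → 1 unit = 1 mm. Flip: y_m = 157.98 − y_svg.

**Shape 1** — `<path>` quadratic bezier, stroke `#ff0000` → score (S388, F1568). Control points (SVG): P0=(57.53,51.47), P1=(82.68,112.12), P2=(86.43,120.90); sampled at t=k/3. Machine vertices: (57.53,106.51) → (71.92,71.84) → (81.55,48.70) → (86.43,37.08). Open path.

**Shape 2** — `<path>` quadratic bezier, stroke `#ff0000` → score (S388, F1568). Control points (SVG): P0=(174.43,61.51), P1=(94.12,48.42), P2=(64.93,48.86); sampled at t=k/3. Machine vertices: (174.43,96.47) → (126.57,103.69) → (90.07,107.91) → (64.93,109.12). Open path.

**Shape 3** — `<polygon>` closed polygon, stroke `#ff0000` → score (S388, F1568). Machine vertices: (33.17,141.61) → (25.27,31.99) → (158.66,71.50) → (33.17,141.61). Closed: final G1 returns to the first vertex.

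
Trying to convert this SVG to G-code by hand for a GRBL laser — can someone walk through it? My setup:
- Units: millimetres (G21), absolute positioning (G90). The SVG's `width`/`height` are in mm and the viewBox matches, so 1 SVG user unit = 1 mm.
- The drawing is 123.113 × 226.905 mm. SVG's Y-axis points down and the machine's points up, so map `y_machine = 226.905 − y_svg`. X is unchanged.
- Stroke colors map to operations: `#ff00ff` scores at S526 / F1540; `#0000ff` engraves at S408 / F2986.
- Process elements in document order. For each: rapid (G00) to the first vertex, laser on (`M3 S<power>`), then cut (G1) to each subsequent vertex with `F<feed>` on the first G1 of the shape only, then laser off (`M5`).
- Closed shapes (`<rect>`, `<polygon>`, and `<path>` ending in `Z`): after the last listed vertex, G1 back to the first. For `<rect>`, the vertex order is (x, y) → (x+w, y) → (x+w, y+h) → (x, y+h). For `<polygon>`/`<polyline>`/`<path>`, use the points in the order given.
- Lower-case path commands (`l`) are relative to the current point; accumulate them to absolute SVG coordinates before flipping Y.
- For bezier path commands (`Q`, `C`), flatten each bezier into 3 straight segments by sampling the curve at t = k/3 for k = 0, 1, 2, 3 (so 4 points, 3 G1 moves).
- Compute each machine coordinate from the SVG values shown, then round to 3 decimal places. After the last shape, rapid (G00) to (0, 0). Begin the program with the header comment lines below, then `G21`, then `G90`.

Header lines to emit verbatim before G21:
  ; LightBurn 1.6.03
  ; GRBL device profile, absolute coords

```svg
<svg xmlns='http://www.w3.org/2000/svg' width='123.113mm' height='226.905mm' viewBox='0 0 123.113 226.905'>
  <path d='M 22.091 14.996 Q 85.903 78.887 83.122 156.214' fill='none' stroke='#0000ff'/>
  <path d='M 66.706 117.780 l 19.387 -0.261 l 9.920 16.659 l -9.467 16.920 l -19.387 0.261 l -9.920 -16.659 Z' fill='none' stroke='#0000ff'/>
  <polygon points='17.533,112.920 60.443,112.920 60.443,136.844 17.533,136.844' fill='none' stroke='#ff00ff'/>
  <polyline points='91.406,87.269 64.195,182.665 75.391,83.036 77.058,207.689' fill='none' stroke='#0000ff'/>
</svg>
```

; LightBurn 1.6.03
; GRBL device profile, absolute coords
G21
G90
G00 X22.091 Y211.909
M3 S408
G1 X57.233 Y167.822 F2986
G1 X77.577 Y120.749
G1 X83.122 Y70.691
M5
G00 X66.706 Y109.125
M3 S408
G1 X86.093 Y109.386 F2986
G1 X96.013 Y92.727
G1 X86.546 Y75.807
G1 X67.159 Y75.546
G1 X57.239 Y92.205
G1 X66.706 Y109.125
M5
G00 X17.533 Y113.985
M3 S526
G1 X60.443 Y113.985 F1540
G1 X60.443 Y90.061
G1 X17.533 Y90.061
G1 X17.533 Y113.985
M5
G00 X91.406 Y139.636
M3 S408
G1 X64.195 Y44.240 F2986
G1 X75.391 Y143.869
G1 X77.058 Y19.216
M5
G00 X0.000 Y0.000

Since the viewBox matches the mm dimensions, user units are millimetres directly. The only transform is the Y-flip y_m = 226.905 − y_svg.

Shape 1 is a quadratic bezier drawn with `<path>`. Its stroke #0000ff means engrave at S408, F2986. After flipping Y the toolpath is (22.091,211.909) → (57.233,167.822) → (77.577,120.749) → (83.122,70.691).

Shape 2 is a regular polygon drawn with `<path>`. Its stroke #0000ff means engrave at S408, F2986. After flipping Y the toolpath is (66.706,109.125) → (86.093,109.386) → (96.013,92.727) → (86.546,75.807) → (67.159,75.546) → (57.239,92.205) → (66.706,109.125), returning to the start.

Shape 3 is a rectangle drawn with `<polygon>`. Its stroke #ff00ff means score at S526, F1540. After flipping Y the toolpath is (17.533,113.985) → (60.443,113.985) → (60.443,90.061) → (17.533,90.061) → (17.533,113.985), returning to the start.

Shape 4 is a open polyline drawn with `<polyline>`. Its stroke #0000ff means engrave at S408, F2986. After flipping Y the toolpath is (91.406,139.636) → (64.195,44.240) → (75.391,143.869) → (77.058,19.216).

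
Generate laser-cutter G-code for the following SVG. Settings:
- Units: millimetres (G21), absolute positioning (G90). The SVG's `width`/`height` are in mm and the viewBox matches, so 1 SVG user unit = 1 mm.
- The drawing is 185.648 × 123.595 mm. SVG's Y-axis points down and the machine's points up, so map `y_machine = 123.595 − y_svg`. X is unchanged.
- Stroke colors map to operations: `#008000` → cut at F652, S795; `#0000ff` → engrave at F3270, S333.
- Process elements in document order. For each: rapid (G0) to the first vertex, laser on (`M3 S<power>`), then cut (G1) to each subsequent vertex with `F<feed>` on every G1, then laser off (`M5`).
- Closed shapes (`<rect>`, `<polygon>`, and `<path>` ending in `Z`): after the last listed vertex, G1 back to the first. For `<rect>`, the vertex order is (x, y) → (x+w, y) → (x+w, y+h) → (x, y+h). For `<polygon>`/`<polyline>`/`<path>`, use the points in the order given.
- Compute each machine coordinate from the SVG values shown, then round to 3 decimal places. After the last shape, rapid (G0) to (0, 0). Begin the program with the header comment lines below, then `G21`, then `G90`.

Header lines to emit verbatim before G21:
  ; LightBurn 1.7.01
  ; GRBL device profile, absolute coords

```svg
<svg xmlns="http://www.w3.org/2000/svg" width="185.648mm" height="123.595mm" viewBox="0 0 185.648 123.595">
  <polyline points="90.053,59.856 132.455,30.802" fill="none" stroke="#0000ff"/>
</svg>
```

1 u = 1 mm; y_m = 123.595 − y.

[1] `<polyline>` line segment, #0000ff→engrave S333 F3270: (90.053,63.739) → (132.455,92.793)

; LightBurn 1.7.01
; GRBL device profile, absolute coords
G21
G90
G0 X90.053 Y63.739
M3 S333
G1 X132.455 Y92.793 F3270
M5
G0 X0.000 Y0.000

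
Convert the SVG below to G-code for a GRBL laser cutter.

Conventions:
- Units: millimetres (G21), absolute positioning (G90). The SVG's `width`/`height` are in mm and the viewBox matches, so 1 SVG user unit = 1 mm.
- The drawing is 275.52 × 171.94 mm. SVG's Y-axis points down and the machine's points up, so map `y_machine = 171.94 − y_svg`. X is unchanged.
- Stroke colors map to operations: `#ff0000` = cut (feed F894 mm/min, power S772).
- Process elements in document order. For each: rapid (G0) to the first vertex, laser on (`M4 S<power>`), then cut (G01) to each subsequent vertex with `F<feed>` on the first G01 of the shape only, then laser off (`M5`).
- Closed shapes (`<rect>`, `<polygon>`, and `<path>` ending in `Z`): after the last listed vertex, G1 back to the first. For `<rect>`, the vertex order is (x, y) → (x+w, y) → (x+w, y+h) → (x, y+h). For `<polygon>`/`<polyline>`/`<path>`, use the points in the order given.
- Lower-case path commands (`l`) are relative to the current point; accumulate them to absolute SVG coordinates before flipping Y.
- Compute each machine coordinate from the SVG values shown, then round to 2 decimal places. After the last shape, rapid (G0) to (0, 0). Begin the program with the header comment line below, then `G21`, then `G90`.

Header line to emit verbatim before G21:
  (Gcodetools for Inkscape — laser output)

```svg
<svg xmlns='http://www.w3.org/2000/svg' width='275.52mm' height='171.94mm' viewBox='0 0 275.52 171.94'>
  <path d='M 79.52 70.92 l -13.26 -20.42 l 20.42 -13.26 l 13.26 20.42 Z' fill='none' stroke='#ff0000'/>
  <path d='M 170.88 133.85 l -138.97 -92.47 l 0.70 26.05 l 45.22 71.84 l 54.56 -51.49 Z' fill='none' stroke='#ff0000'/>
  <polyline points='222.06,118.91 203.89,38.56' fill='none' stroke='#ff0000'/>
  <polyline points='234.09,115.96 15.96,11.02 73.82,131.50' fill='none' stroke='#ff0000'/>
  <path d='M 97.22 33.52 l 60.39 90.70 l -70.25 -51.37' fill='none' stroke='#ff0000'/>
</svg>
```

1 u = 1 mm; y_m = 171.94 − y.

[1] `<path>` regular polygon, #ff0000→cut S772 F894: (79.52,101.02) → (66.26,121.44) → (86.68,134.70) → (99.94,114.28) → (79.52,101.02) (closed)

[2] `<path>` closed polygon, #ff0000→cut S772 F894: (170.88,38.09) → (31.91,130.56) → (32.61,104.51) → (77.83,32.67) → (132.39,84.16) → (170.88,38.09) (closed)

[3] `<polyline>` line segment, #ff0000→cut S772 F894: (222.06,53.03) → (203.89,133.38)

[4] `<polyline>` open polyline, #ff0000→cut S772 F894: (234.09,55.98) → (15.96,160.92) → (73.82,40.44)

[5] `<path>` open polyline, #ff0000→cut S772 F894: (97.22,138.42) → (157.61,47.72) → (87.36,99.09)

(Gcodetools for Inkscape — laser output)
G21
G90
G0 X79.52 Y101.02
M4 S772
G01 X66.26 Y121.44 F894
G01 X86.68 Y134.70
G01 X99.94 Y114.28
G01 X79.52 Y101.02
M5
G0 X170.88 Y38.09
M4 S772
G01 X31.91 Y130.56 F894
G01 X32.61 Y104.51
G01 X77.83 Y32.67
G01 X132.39 Y84.16
G01 X170.88 Y38.09
M5
G0 X222.06 Y53.03
M4 S772
G01 X203.89 Y133.38 F894
M5
G0 X234.09 Y55.98
M4 S772
G01 X15.96 Y160.92 F894
G01 X73.82 Y40.44
M5
G0 X97.22 Y138.42
M4 S772
G01 X157.61 Y47.72 F894
G01 X87.36 Y99.09
M5
G0 X0.00 Y0.00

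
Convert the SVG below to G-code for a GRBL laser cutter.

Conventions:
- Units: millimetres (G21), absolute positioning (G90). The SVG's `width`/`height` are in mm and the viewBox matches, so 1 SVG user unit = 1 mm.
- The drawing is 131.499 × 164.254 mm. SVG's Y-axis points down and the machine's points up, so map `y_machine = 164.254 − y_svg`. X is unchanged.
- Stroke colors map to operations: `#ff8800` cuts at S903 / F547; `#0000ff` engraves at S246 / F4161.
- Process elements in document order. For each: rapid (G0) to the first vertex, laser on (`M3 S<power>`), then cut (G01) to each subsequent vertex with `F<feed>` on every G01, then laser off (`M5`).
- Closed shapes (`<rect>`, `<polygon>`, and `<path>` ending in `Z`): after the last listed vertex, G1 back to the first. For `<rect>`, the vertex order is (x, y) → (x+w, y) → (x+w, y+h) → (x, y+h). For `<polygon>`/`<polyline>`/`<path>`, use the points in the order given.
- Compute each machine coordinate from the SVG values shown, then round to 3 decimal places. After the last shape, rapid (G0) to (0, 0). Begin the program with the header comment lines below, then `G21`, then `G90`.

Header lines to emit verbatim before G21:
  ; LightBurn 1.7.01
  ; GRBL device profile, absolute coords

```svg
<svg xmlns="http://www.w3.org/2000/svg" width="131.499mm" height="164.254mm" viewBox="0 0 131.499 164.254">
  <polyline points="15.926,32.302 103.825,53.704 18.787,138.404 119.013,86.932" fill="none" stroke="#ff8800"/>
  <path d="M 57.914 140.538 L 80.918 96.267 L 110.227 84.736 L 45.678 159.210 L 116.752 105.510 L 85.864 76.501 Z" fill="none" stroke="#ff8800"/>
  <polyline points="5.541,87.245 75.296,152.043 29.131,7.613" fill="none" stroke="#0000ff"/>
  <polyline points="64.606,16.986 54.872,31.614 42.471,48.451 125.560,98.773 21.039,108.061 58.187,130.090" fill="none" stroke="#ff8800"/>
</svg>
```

Since the viewBox matches the mm dimensions, user units are millimetres directly. The only transform is the Y-flip y_m = 164.254 − y_svg.

Shape 1 is a open polyline drawn with `<polyline>`. Its stroke #ff8800 means cut at S903, F547. After flipping Y the toolpath is (15.926,131.952) → (103.825,110.550) → (18.787,25.850) → (119.013,77.322).

Shape 2 is a closed polygon drawn with `<path>`. Its stroke #ff8800 means cut at S903, F547. After flipping Y the toolpath is (57.914,23.716) → (80.918,67.987) → (110.227,79.518) → (45.678,5.044) → (116.752,58.744) → (85.864,87.753) → (57.914,23.716), returning to the start.

Shape 3 is a open polyline drawn with `<polyline>`. Its stroke #0000ff means engrave at S246, F4161. After flipping Y the toolpath is (5.541,77.009) → (75.296,12.211) → (29.131,156.641).

Shape 4 is a open polyline drawn with `<polyline>`. Its stroke #ff8800 means cut at S903, F547. After flipping Y the toolpath is (64.606,147.268) → (54.872,132.640) → (42.471,115.803) → (125.560,65.481) → (21.039,56.193) → (58.187,34.164).

; LightBurn 1.7.01
; GRBL device profile, absolute coords
G21
G90
G0 X15.926 Y131.952
M3 S903
G01 X103.825 Y110.550 F547
G01 X18.787 Y25.850 F547
G01 X119.013 Y77.322 F547
M5
G0 X57.914 Y23.716
M3 S903
G01 X80.918 Y67.987 F547
G01 X110.227 Y79.518 F547
G01 X45.678 Y5.044 F547
G01 X116.752 Y58.744 F547
G01 X85.864 Y87.753 F547
G01 X57.914 Y23.716 F547
M5
G0 X5.541 Y77.009
M3 S246
G01 X75.296 Y12.211 F4161
G01 X29.131 Y156.641 F4161
M5
G0 X64.606 Y147.268
M3 S903
G01 X54.872 Y132.640 F547
G01 X42.471 Y115.803 F547
G01 X125.560 Y65.481 F547
G01 X21.039 Y56.193 F547
G01 X58.187 Y34.164 F547
M5
G0 X0.000 Y0.000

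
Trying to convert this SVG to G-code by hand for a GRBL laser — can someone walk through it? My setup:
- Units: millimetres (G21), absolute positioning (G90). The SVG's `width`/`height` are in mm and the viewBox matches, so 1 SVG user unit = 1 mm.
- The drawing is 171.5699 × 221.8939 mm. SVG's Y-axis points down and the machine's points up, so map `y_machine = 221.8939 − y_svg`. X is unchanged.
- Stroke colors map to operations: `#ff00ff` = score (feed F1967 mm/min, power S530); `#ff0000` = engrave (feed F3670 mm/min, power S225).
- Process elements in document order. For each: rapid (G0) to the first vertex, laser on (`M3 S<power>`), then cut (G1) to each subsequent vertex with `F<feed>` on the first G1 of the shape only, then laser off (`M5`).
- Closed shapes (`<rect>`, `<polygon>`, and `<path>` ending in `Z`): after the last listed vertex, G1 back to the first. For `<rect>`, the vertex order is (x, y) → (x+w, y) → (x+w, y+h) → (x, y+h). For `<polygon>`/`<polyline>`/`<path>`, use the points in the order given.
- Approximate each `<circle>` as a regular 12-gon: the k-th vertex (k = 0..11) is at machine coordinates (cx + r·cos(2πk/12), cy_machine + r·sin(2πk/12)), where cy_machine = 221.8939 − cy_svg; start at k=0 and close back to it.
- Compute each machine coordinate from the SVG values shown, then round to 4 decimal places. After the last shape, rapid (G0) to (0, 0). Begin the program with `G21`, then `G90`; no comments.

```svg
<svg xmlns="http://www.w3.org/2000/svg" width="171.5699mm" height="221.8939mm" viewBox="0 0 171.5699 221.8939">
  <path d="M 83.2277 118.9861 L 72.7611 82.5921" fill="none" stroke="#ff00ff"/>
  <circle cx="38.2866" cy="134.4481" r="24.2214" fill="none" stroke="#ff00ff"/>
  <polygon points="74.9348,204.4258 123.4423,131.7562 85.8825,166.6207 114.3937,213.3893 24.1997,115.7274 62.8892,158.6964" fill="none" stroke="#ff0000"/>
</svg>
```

1 u = 1 mm; y_m = 221.8939 − y.

[1] `<path>` line segment, #ff00ff→score S530 F1967: (83.2277,102.9078) → (72.7611,139.3018)

[2] `<circle>` circle, #ff00ff→score S530 F1967: (62.5080,87.4458) → (59.2629,99.5565) → (50.3973,108.4221) → (38.2866,111.6672) → (26.1759,108.4221) → (17.3103,99.5565) → (14.0652,87.4458) → (17.3103,75.3351) → (26.1759,66.4695) → (38.2866,63.2244) → (50.3973,66.4695) → (59.2629,75.3351) → (62.5080,87.4458) (closed)

[3] `<polygon>` closed polygon, #ff0000→engrave S225 F3670: (74.9348,17.4681) → (123.4423,90.1377) → (85.8825,55.2732) → (114.3937,8.5046) → (24.1997,106.1665) → (62.8892,63.1975) → (74.9348,17.4681) (closed)

G21
G90
G0 X83.2277 Y102.9078
M3 S530
G1 X72.7611 Y139.3018 F1967
M5
G0 X62.5080 Y87.4458
M3 S530
G1 X59.2629 Y99.5565 F1967
G1 X50.3973 Y108.4221
G1 X38.2866 Y111.6672
G1 X26.1759 Y108.4221
G1 X17.3103 Y99.5565
G1 X14.0652 Y87.4458
G1 X17.3103 Y75.3351
G1 X26.1759 Y66.4695
G1 X38.2866 Y63.2244
G1 X50.3973 Y66.4695
G1 X59.2629 Y75.3351
G1 X62.5080 Y87.4458
M5
G0 X74.9348 Y17.4681
M3 S225
G1 X123.4423 Y90.1377 F3670
G1 X85.8825 Y55.2732
G1 X114.3937 Y8.5046
G1 X24.1997 Y106.1665
G1 X62.8892 Y63.1975
G1 X74.9348 Y17.4681
M5
G0 X0.0000 Y0.0000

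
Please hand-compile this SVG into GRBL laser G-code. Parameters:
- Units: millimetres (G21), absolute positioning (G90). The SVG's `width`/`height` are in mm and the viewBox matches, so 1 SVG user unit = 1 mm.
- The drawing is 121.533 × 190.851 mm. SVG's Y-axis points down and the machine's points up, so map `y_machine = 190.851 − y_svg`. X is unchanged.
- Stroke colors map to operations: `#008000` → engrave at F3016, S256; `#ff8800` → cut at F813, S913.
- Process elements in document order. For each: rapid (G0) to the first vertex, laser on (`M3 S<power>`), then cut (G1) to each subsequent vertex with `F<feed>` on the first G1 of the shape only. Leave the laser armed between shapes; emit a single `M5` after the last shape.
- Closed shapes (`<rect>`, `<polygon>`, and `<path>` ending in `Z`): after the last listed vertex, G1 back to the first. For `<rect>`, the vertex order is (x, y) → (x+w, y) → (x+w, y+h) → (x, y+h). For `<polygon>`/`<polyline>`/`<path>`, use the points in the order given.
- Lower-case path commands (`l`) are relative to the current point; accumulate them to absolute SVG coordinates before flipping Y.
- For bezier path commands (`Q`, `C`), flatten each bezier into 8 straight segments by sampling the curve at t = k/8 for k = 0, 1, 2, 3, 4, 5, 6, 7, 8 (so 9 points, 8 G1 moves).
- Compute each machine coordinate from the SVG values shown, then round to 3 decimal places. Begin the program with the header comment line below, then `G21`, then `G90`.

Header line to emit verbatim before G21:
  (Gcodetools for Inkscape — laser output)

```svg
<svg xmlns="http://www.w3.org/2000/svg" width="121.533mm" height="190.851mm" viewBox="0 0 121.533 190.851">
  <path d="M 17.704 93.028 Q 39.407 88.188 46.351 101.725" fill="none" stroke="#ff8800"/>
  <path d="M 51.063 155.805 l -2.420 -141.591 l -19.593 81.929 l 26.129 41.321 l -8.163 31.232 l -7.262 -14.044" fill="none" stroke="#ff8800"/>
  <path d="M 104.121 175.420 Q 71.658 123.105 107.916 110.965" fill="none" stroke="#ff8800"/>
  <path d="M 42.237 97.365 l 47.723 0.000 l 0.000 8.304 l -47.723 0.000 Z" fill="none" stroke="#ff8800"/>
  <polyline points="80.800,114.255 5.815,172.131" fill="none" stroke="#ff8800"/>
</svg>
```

(Gcodetools for Inkscape — laser output)
G21
G90
G0 X17.704 Y97.823
M3 S913
G1 X22.899 Y98.746 F813
G1 X27.633 Y99.094
G1 X31.906 Y98.869
G1 X35.717 Y98.069
G1 X39.068 Y96.694
G1 X41.957 Y94.746
G1 X44.384 Y92.223
G1 X46.351 Y89.126
G0 X51.063 Y35.046
M3 S913
G1 X48.643 Y176.637 F813
G1 X29.050 Y94.708
G1 X55.179 Y53.387
G1 X47.016 Y22.155
G1 X39.754 Y36.199
G0 X104.121 Y15.431
M3 S913
G1 X97.079 Y27.882 F813
G1 X92.185 Y39.078
G1 X89.438 Y49.018
G1 X88.838 Y57.702
G1 X90.386 Y65.131
G1 X94.082 Y71.305
G1 X99.925 Y76.223
G1 X107.916 Y79.886
G0 X42.237 Y93.486
M3 S913
G1 X89.960 Y93.486 F813
G1 X89.960 Y85.182
G1 X42.237 Y85.182
G1 X42.237 Y93.486
G0 X80.800 Y76.596
M3 S913
G1 X5.815 Y18.720 F813
M5

viewBox `0 0 121.533 190.851` with mm width/height → 1 unit = 1 mm. Flip: y_m = 190.851 − y_svg.

**Shape 1** — `<path>` quadratic bezier, stroke `#ff8800` → cut (S913, F813). Control points (SVG): P0=(17.704,93.028), P1=(39.407,88.188), P2=(46.351,101.725); sampled at t=k/8. Machine vertices: (17.704,97.823) → (22.899,98.746) → (27.633,99.094) → (31.906,98.869) → (35.717,98.069) → (39.068,96.694) → (41.957,94.746) → (44.384,92.223) → (46.351,89.126). Open path.

**Shape 2** — `<path>` open polyline, stroke `#ff8800` → cut (S913, F813). Machine vertices: (51.063,35.046) → (48.643,176.637) → (29.050,94.708) → (55.179,53.387) → (47.016,22.155) → (39.754,36.199). Open path.

**Shape 3** — `<path>` quadratic bezier, stroke `#ff8800` → cut (S913, F813). Control points (SVG): P0=(104.121,175.420), P1=(71.658,123.105), P2=(107.916,110.965); sampled at t=k/8. Machine vertices: (104.121,15.431) → (97.079,27.882) → (92.185,39.078) → (89.438,49.018) → (88.838,57.702) → (90.386,65.131) → (94.082,71.305) → (99.925,76.223) → (107.916,79.886). Open path.

**Shape 4** — `<path>` rectangle, stroke `#ff8800` → cut (S913, F813). Machine vertices: (42.237,93.486) → (89.960,93.486) → (89.960,85.182) → (42.237,85.182) → (42.237,93.486). Closed: final G1 returns to the first vertex.

**Shape 5** — `<polyline>` line segment, stroke `#ff8800` → cut (S913, F813). Machine vertices: (80.800,76.596) → (5.815,18.720). Open path.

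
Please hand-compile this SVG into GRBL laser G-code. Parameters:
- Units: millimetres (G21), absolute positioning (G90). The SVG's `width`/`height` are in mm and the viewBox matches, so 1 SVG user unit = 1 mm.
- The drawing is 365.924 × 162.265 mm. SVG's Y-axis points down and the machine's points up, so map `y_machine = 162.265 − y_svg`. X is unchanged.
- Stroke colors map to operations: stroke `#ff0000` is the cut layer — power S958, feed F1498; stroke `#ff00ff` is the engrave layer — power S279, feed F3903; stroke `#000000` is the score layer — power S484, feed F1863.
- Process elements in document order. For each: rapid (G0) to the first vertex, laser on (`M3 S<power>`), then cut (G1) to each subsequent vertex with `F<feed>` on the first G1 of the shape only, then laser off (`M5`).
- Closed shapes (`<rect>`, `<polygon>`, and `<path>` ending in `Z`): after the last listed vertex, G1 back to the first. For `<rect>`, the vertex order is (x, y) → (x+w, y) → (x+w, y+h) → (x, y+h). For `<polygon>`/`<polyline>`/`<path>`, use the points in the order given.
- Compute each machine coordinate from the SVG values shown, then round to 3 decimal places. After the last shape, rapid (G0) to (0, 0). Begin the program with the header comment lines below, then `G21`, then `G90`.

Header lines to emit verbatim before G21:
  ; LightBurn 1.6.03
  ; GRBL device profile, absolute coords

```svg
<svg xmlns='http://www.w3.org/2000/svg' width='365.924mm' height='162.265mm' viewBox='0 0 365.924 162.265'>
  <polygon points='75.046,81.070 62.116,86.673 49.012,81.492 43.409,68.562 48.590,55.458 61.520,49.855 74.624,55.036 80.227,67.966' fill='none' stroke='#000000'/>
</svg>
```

1 u = 1 mm; y_m = 162.265 − y.

[1] `<polygon>` regular polygon, #000000→score S484 F1863: (75.046,81.195) → (62.116,75.592) → (49.012,80.773) → (43.409,93.703) → (48.590,106.807) → (61.520,112.410) → (74.624,107.229) → (80.227,94.299) → (75.046,81.195) (closed)

; LightBurn 1.6.03
; GRBL device profile, absolute coords
G21
G90
G0 X75.046 Y81.195
M3 S484
G1 X62.116 Y75.592 F1863
G1 X49.012 Y80.773
G1 X43.409 Y93.703
G1 X48.590 Y106.807
G1 X61.520 Y112.410
G1 X74.624 Y107.229
G1 X80.227 Y94.299
G1 X75.046 Y81.195
M5
G0 X0.000 Y0.000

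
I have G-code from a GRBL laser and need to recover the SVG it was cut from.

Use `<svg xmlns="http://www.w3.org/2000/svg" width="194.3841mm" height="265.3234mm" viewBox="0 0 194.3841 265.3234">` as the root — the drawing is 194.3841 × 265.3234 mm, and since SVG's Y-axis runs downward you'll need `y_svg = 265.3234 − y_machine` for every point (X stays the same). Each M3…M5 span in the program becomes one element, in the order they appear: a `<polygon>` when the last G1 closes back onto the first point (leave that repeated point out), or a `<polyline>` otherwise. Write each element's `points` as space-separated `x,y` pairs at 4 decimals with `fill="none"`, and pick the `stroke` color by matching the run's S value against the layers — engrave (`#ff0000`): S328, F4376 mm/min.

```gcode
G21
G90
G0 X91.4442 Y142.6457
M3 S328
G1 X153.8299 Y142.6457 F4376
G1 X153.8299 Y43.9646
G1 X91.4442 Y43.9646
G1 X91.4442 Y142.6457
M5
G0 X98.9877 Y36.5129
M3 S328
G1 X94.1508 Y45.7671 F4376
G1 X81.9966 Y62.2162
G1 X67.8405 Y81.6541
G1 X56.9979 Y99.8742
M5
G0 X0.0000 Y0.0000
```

<svg xmlns="http://www.w3.org/2000/svg" width="194.3841mm" height="265.3234mm" viewBox="0 0 194.3841 265.3234">
  <polygon points="91.4442,122.6777 153.8299,122.6777 153.8299,221.3588 91.4442,221.3588" fill="none" stroke="#ff0000"/>
  <polyline points="98.9877,228.8105 94.1508,219.5563 81.9966,203.1072 67.8405,183.6693 56.9979,165.4492" fill="none" stroke="#ff0000"/>
</svg>

Machine Y-up, SVG Y-down with viewBox height 265.3234, so y_svg = 265.3234 − y_machine; X carries over. Every run uses S328, so all elements get stroke `#ff0000` (engrave).

Run 1: The run returns to its start, so emit a `<polygon>` with points (Y-flipped): 91.4442,122.6777 153.8299,122.6777 153.8299,221.3588 91.4442,221.3588.

Run 2: The run is open, so emit a `<polyline>` with points (Y-flipped): 98.9877,228.8105 94.1508,219.5563 81.9966,203.1072 67.8405,183.6693 56.9979,165.4492.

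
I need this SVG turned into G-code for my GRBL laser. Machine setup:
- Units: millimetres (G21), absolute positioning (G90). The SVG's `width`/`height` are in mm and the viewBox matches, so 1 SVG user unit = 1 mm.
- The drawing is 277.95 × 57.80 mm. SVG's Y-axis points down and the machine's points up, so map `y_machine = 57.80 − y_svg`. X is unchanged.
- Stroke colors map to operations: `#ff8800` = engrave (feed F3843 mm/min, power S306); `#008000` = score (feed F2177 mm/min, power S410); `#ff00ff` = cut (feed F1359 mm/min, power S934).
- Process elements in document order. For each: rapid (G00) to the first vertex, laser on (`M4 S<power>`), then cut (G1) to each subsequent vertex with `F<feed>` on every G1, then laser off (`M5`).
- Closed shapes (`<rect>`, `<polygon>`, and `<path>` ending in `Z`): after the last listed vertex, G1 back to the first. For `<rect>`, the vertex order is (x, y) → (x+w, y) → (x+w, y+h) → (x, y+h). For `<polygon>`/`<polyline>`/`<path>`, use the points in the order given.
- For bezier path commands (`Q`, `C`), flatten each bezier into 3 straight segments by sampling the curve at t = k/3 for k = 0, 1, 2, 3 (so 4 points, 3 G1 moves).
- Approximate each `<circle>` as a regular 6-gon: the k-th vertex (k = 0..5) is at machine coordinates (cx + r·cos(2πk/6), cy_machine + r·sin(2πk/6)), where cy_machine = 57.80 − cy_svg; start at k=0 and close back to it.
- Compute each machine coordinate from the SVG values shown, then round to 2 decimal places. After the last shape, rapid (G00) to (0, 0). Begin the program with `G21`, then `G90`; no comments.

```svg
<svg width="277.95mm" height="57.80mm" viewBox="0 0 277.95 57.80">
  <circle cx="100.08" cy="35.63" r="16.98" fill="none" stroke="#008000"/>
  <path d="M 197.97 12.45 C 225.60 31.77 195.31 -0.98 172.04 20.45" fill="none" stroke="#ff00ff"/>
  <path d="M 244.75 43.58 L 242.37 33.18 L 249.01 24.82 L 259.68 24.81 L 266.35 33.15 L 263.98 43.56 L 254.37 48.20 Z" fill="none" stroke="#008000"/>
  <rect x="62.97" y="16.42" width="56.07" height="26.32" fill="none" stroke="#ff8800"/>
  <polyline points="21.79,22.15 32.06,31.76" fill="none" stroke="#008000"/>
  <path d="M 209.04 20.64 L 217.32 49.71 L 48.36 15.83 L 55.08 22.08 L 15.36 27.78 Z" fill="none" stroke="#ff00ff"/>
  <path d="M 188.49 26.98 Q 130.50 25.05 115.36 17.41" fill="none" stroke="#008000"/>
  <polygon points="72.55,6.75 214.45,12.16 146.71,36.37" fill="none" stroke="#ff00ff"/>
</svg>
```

viewBox `0 0 277.95 57.80` with mm width/height → 1 unit = 1 mm. Flip: y_m = 57.80 − y_svg.

**Shape 1** — `<circle>` circle, stroke `#008000` → score (S410, F2177). Machine vertices: (117.06,22.17) → (108.57,36.88) → (91.59,36.88) → (83.10,22.17) → (91.59,7.46) → (108.57,7.46) → (117.06,22.17). Closed: final G1 returns to the first vertex.

**Shape 2** — `<path>` cubic bezier, stroke `#ff00ff` → cut (S934, F1359). Control points (SVG): P0=(197.97,12.45), P1=(225.60,31.77), P2=(195.31,-0.98), P3=(172.04,20.45); sampled at t=k/3. Machine vertices: (197.97,45.35) → (208.70,39.45) → (195.24,44.66) → (172.04,37.35). Open path.

**Shape 3** — `<path>` regular polygon, stroke `#008000` → score (S410, F2177). Machine vertices: (244.75,14.22) → (242.37,24.62) → (249.01,32.98) → (259.68,32.99) → (266.35,24.65) → (263.98,14.24) → (254.37,9.60) → (244.75,14.22). Closed: final G1 returns to the first vertex.

**Shape 4** — `<rect>` rectangle, stroke `#ff8800` → engrave (S306, F3843). Machine vertices: (62.97,41.38) → (119.04,41.38) → (119.04,15.06) → (62.97,15.06) → (62.97,41.38). Closed: final G1 returns to the first vertex.

**Shape 5** — `<polyline>` line segment, stroke `#008000` → score (S410, F2177). Machine vertices: (21.79,35.65) → (32.06,26.04). Open path.

**Shape 6** — `<path>` closed polygon, stroke `#ff00ff` → cut (S934, F1359). Machine vertices: (209.04,37.16) → (217.32,8.09) → (48.36,41.97) → (55.08,35.72) → (15.36,30.02) → (209.04,37.16). Closed: final G1 returns to the first vertex.

**Shape 7** — `<path>` quadratic bezier, stroke `#008000` → score (S410, F2177). Control points (SVG): P0=(188.49,26.98), P1=(130.50,25.05), P2=(115.36,17.41); sampled at t=k/3. Machine vertices: (188.49,30.82) → (154.59,32.74) → (130.21,35.93) → (115.36,40.39). Open path.

**Shape 8** — `<polygon>` closed polygon, stroke `#ff00ff` → cut (S934, F1359). Machine vertices: (72.55,51.05) → (214.45,45.64) → (146.71,21.43) → (72.55,51.05). Closed: final G1 returns to the first vertex.

G21
G90
G00 X117.06 Y22.17
M4 S410
G1 X108.57 Y36.88 F2177
G1 X91.59 Y36.88 F2177
G1 X83.10 Y22.17 F2177
G1 X91.59 Y7.46 F2177
G1 X108.57 Y7.46 F2177
G1 X117.06 Y22.17 F2177
M5
G00 X197.97 Y45.35
M4 S934
G1 X208.70 Y39.45 F1359
G1 X195.24 Y44.66 F1359
G1 X172.04 Y37.35 F1359
M5
G00 X244.75 Y14.22
M4 S410
G1 X242.37 Y24.62 F2177
G1 X249.01 Y32.98 F2177
G1 X259.68 Y32.99 F2177
G1 X266.35 Y24.65 F2177
G1 X263.98 Y14.24 F2177
G1 X254.37 Y9.60 F2177
G1 X244.75 Y14.22 F2177
M5
G00 X62.97 Y41.38
M4 S306
G1 X119.04 Y41.38 F3843
G1 X119.04 Y15.06 F3843
G1 X62.97 Y15.06 F3843
G1 X62.97 Y41.38 F3843
M5
G00 X21.79 Y35.65
M4 S410
G1 X32.06 Y26.04 F2177
M5
G00 X209.04 Y37.16
M4 S934
G1 X217.32 Y8.09 F1359
G1 X48.36 Y41.97 F1359
G1 X55.08 Y35.72 F1359
G1 X15.36 Y30.02 F1359
G1 X209.04 Y37.16 F1359
M5
G00 X188.49 Y30.82
M4 S410
G1 X154.59 Y32.74 F2177
G1 X130.21 Y35.93 F2177
G1 X115.36 Y40.39 F2177
M5
G00 X72.55 Y51.05
M4 S934
G1 X214.45 Y45.64 F1359
G1 X146.71 Y21.43 F1359
G1 X72.55 Y51.05 F1359
M5
G00 X0.00 Y0.00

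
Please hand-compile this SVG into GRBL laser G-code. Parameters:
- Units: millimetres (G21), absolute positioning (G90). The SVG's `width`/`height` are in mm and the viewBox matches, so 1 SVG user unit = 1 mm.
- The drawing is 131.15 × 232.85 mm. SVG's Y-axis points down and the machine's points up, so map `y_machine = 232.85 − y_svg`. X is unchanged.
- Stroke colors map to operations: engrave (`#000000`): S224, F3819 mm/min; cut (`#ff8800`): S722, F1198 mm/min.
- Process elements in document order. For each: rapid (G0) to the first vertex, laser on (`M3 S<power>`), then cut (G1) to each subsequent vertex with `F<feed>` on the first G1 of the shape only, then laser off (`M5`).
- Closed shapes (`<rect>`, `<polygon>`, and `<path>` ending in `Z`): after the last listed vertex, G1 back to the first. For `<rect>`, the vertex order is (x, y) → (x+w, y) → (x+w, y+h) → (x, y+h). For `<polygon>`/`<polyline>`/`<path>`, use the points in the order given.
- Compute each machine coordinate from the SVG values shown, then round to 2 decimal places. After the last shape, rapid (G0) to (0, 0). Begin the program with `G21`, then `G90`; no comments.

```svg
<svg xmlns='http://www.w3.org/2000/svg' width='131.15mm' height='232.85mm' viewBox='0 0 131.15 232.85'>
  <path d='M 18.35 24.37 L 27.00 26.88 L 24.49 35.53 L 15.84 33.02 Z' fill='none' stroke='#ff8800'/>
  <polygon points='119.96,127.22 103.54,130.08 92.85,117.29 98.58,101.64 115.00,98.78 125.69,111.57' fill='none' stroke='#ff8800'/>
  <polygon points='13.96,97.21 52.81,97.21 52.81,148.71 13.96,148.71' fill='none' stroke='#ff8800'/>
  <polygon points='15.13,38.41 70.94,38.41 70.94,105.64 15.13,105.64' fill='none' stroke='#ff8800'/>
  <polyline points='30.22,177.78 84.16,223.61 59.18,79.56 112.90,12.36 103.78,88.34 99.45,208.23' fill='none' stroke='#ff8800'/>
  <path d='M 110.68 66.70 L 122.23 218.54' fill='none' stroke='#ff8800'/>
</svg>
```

1 u = 1 mm; y_m = 232.85 − y.

[1] `<path>` regular polygon, #ff8800→cut S722 F1198: (18.35,208.48) → (27.00,205.97) → (24.49,197.32) → (15.84,199.83) → (18.35,208.48) (closed)

[2] `<polygon>` regular polygon, #ff8800→cut S722 F1198: (119.96,105.63) → (103.54,102.77) → (92.85,115.56) → (98.58,131.21) → (115.00,134.07) → (125.69,121.28) → (119.96,105.63) (closed)

[3] `<polygon>` rectangle, #ff8800→cut S722 F1198: (13.96,135.64) → (52.81,135.64) → (52.81,84.14) → (13.96,84.14) → (13.96,135.64) (closed)

[4] `<polygon>` rectangle, #ff8800→cut S722 F1198: (15.13,194.44) → (70.94,194.44) → (70.94,127.21) → (15.13,127.21) → (15.13,194.44) (closed)

[5] `<polyline>` open polyline, #ff8800→cut S722 F1198: (30.22,55.07) → (84.16,9.24) → (59.18,153.29) → (112.90,220.49) → (103.78,144.51) → (99.45,24.62)

[6] `<path>` line segment, #ff8800→cut S722 F1198: (110.68,166.15) → (122.23,14.31)

G21
G90
G0 X18.35 Y208.48
M3 S722
G1 X27.00 Y205.97 F1198
G1 X24.49 Y197.32
G1 X15.84 Y199.83
G1 X18.35 Y208.48
M5
G0 X119.96 Y105.63
M3 S722
G1 X103.54 Y102.77 F1198
G1 X92.85 Y115.56
G1 X98.58 Y131.21
G1 X115.00 Y134.07
G1 X125.69 Y121.28
G1 X119.96 Y105.63
M5
G0 X13.96 Y135.64
M3 S722
G1 X52.81 Y135.64 F1198
G1 X52.81 Y84.14
G1 X13.96 Y84.14
G1 X13.96 Y135.64
M5
G0 X15.13 Y194.44
M3 S722
G1 X70.94 Y194.44 F1198
G1 X70.94 Y127.21
G1 X15.13 Y127.21
G1 X15.13 Y194.44
M5
G0 X30.22 Y55.07
M3 S722
G1 X84.16 Y9.24 F1198
G1 X59.18 Y153.29
G1 X112.90 Y220.49
G1 X103.78 Y144.51
G1 X99.45 Y24.62
M5
G0 X110.68 Y166.15
M3 S722
G1 X122.23 Y14.31 F1198
M5
G0 X0.00 Y0.00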